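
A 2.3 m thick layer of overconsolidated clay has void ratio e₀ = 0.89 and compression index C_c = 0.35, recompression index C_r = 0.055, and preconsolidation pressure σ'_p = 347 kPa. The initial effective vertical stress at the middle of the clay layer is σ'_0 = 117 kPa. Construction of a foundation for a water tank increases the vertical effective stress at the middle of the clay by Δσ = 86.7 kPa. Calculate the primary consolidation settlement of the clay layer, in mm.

S_c ≈ 16.1 mm

Final effective stress: σ'_f = 117 + 86.7 = 203.7 kPa.
σ'_f = 203.7 ≤ σ'_p = 347 kPa, so the clay remains overconsolidated and only the recompression index applies:
S_c = C_r·H/(1+e₀)·log₁₀(σ'_f/σ'_0) = 0.055×2.3/1.89×log₁₀(203.7/117)
    = 0.06693 × 0.24081 = 0.01612 m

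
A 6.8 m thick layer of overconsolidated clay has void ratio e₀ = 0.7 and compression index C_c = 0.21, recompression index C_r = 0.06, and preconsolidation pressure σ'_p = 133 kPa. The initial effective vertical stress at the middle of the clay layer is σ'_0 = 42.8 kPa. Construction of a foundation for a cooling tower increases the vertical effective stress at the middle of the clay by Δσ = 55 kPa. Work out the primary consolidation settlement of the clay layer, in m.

S_c ≈ 0.0861 m

Final effective stress: σ'_f = 42.8 + 55 = 97.8 kPa.
σ'_f = 97.8 ≤ σ'_p = 133 kPa, so the clay remains overconsolidated and only the recompression index applies:
S_c = C_r·H/(1+e₀)·log₁₀(σ'_f/σ'_0) = 0.06×6.8/1.7×log₁₀(97.8/42.8)
    = 0.24 × 0.3589 = 0.08614 m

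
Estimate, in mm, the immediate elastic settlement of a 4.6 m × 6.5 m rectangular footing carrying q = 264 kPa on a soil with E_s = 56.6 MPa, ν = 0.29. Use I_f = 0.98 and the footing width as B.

S_e ≈ 19.3 mm

Immediate (elastic) settlement: S_e = q·B·(1−ν²)/E_s · I_f.
E_s = 56.6 MPa = 56600 kPa.
S_e = 264 × 4.6 × (1 − 0.29²) / 56600 × 0.98
    = 264 × 4.6 × 0.9159 / 56600 × 0.98
    = 0.01926 m = 19.26 mm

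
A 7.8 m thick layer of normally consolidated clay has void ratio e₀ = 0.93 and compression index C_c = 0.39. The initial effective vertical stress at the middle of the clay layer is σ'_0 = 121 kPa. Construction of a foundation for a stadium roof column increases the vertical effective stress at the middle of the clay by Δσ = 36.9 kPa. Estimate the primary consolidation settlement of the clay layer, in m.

Final effective stress: σ'_f = σ'_0 + Δσ = 121 + 36.9 = 157.9 kPa.
Normally consolidated clay, so the full stress increment lies on the virgin compression line:
S_c = C_c·H/(1+e₀)·log₁₀(σ'_f/σ'_0) = 0.39×7.8/(1+0.93)×log₁₀(157.9/121)
    = 1.5762 × 0.1156 = 0.1822 m

S_c ≈ 0.182 m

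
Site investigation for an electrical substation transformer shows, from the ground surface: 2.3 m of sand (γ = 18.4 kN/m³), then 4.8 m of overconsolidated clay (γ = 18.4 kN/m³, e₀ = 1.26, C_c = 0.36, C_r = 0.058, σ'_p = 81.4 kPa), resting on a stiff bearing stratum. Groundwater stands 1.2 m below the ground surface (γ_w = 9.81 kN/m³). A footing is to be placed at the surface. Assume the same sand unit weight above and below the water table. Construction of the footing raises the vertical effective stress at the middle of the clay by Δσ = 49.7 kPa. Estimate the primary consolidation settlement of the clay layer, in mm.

S_c ≈ 98.2 mm

Mid-depth of clay below the ground surface: z = 2.3 + 4.8/2 = 4.7 m.
Total vertical stress at mid-clay: σ_v = 18.4×2.3 + 18.4×2.4 = 86.48 kPa.
Pore pressure: u = 9.81×(4.7 − 1.2) = 34.335 kPa.
Initial effective stress: σ'_0 = σ_v − u = 86.48 − 34.335 = 52.145 kPa.
Final effective stress: σ'_f = 52.145 + 49.7 = 101.84 kPa.
σ'_f = 101.84 > σ'_p = 81.4 kPa, so the stress path crosses the preconsolidation pressure — recompression up to σ'_p, then virgin compression beyond:
S_c = H/(1+e₀)·[C_r·log₁₀(σ'_p/σ'_0) + C_c·log₁₀(σ'_f/σ'_p)]
    = 4.8/2.26 × [0.058×log₁₀(81.4/52.145) + 0.36×log₁₀(101.84/81.4)]
    = 2.1239 × [0.011218 + 0.035026] = 0.09822 m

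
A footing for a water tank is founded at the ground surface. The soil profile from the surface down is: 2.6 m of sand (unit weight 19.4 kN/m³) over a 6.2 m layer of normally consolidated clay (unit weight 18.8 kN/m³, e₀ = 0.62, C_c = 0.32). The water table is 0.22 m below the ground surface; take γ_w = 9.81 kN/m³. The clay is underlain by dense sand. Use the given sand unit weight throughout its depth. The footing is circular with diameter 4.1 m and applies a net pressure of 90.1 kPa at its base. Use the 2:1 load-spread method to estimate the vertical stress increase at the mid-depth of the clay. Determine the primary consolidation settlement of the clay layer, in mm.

S_c ≈ 134 mm

Mid-depth of clay below the ground surface: z = 2.6 + 6.2/2 = 5.7 m.
Total vertical stress at mid-clay: σ_v = 19.4×2.6 + 18.8×3.1 = 108.72 kPa.
Pore pressure: u = 9.81×(5.7 − 0.22) = 53.759 kPa.
Initial effective stress: σ'_0 = σ_v − u = 108.72 − 53.759 = 54.961 kPa.
Stress increase at mid-clay by the 2:1 spreading method:
Δσ ≈ qD²/(D+z)² = 90.1×4.1²/(4.1+5.7)² = 15.77 kPa
Final effective stress: σ'_f = σ'_0 + Δσ = 54.961 + 15.77 = 70.731 kPa.
Normally consolidated clay, so the full stress increment lies on the virgin compression line:
S_c = C_c·H/(1+e₀)·log₁₀(σ'_f/σ'_0) = 0.32×6.2/(1+0.62)×log₁₀(70.731/54.961)
    = 1.2247 × 0.10956 = 0.1342 m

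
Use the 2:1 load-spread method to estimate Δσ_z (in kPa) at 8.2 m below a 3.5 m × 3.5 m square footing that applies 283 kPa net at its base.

Δσ_z ≈ 25.3 kPa

By the 2:1 method the load spreads at 1 horizontal : 2 vertical, so at depth z the loaded area has grown by z in each plan dimension:
Δσ = qBL/((B+z)(L+z)) = 283×3.5×3.5/((3.5+8.2)(3.5+8.2)) = 25.325 kPa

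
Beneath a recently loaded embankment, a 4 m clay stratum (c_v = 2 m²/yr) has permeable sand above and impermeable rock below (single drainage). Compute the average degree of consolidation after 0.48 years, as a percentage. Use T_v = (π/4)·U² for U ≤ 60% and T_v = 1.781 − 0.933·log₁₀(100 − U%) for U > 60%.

Drainage path length: H_d = H = 4 m (single drainage).
T_v = c_v·t/H_d² = 2×0.48/4² = 0.06.
T_v = 0.06 corresponds to the U ≤ 60% branch:
U = √(4T_v/π) = 0.2764

U ≈ 27.6 %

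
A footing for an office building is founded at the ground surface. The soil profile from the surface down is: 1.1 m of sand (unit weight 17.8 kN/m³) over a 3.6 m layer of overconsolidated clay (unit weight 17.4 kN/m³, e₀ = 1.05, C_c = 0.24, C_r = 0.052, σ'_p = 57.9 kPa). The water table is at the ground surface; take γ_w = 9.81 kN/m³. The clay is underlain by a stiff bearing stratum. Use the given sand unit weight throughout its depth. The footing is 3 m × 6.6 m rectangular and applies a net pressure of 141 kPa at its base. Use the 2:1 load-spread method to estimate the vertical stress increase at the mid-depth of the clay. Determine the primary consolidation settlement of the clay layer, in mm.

S_c ≈ 78.1 mm

Mid-depth of clay below the ground surface: z = 1.1 + 3.6/2 = 2.9 m.
Total vertical stress at mid-clay: σ_v = 17.8×1.1 + 17.4×1.8 = 50.9 kPa.
Pore pressure: u = 9.81×(2.9 − 0) = 28.449 kPa.
Initial effective stress: σ'_0 = σ_v − u = 50.9 − 28.449 = 22.451 kPa.
Stress increase at mid-clay by the 2:1 spreading method:
Δσ = qBL/((B+z)(L+z)) = 141×3×6.6/((3+2.9)(6.6+2.9)) = 49.809 kPa
Final effective stress: σ'_f = 22.451 + 49.809 = 72.26 kPa.
σ'_f = 72.26 > σ'_p = 57.9 kPa, so the stress path crosses the preconsolidation pressure — recompression up to σ'_p, then virgin compression beyond:
S_c = H/(1+e₀)·[C_r·log₁₀(σ'_p/σ'_0) + C_c·log₁₀(σ'_f/σ'_p)]
    = 3.6/2.05 × [0.052×log₁₀(57.9/22.451) + 0.24×log₁₀(72.26/57.9)]
    = 1.7561 × [0.021395 + 0.023093] = 0.07813 m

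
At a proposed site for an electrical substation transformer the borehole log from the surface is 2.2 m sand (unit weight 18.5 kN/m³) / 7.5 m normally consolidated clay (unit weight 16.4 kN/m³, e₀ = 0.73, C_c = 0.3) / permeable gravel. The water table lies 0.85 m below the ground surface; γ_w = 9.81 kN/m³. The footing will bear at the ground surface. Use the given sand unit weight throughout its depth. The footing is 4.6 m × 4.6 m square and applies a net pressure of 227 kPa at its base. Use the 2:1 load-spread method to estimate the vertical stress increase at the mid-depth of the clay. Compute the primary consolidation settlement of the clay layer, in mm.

S_c ≈ 340 mm

Mid-depth of clay below the ground surface: z = 2.2 + 7.5/2 = 5.95 m.
Total vertical stress at mid-clay: σ_v = 18.5×2.2 + 16.4×3.75 = 102.2 kPa.
Pore pressure: u = 9.81×(5.95 − 0.85) = 50.031 kPa.
Initial effective stress: σ'_0 = σ_v − u = 102.2 − 50.031 = 52.169 kPa.
Stress increase at mid-clay by the 2:1 spreading method:
Δσ = qBL/((B+z)(L+z)) = 227×4.6×4.6/((4.6+5.95)(4.6+5.95)) = 43.156 kPa
Final effective stress: σ'_f = σ'_0 + Δσ = 52.169 + 43.156 = 95.325 kPa.
Normally consolidated clay, so the full stress increment lies on the virgin compression line:
S_c = C_c·H/(1+e₀)·log₁₀(σ'_f/σ'_0) = 0.3×7.5/(1+0.73)×log₁₀(95.325/52.169)
    = 1.3006 × 0.26179 = 0.3405 m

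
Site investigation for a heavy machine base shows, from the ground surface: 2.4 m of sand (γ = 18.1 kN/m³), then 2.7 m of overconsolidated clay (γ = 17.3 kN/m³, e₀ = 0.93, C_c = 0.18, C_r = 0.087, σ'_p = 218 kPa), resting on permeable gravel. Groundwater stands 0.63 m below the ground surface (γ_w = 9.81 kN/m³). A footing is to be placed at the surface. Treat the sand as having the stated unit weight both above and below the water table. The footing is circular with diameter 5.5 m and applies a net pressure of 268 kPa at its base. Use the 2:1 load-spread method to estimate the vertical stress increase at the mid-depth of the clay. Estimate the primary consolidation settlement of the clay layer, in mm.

S_c ≈ 68 mm

Mid-depth of clay below the ground surface: z = 2.4 + 2.7/2 = 3.75 m.
Total vertical stress at mid-clay: σ_v = 18.1×2.4 + 17.3×1.35 = 66.795 kPa.
Pore pressure: u = 9.81×(3.75 − 0.63) = 30.607 kPa.
Initial effective stress: σ'_0 = σ_v − u = 66.795 − 30.607 = 36.188 kPa.
Stress increase at mid-clay by the 2:1 spreading method:
Δσ ≈ qD²/(D+z)² = 268×5.5²/(5.5+3.75)² = 94.749 kPa
Final effective stress: σ'_f = 36.188 + 94.749 = 130.94 kPa.
σ'_f = 130.94 ≤ σ'_p = 218 kPa, so the clay remains overconsolidated and only the recompression index applies:
S_c = C_r·H/(1+e₀)·log₁₀(σ'_f/σ'_0) = 0.087×2.7/1.93×log₁₀(130.94/36.188)
    = 0.12171 × 0.55851 = 0.06798 m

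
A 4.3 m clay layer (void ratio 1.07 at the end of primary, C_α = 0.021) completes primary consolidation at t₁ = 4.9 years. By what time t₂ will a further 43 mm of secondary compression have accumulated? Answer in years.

S_s = C_α·H/(1+e_p)·log₁₀(t₂/t₁) ⇒ log₁₀(t₂/t₁) = S_s·(1+e_p)/(C_α·H).
log₁₀(t₂/t₁) = 0.043 × (1+1.07) / (0.021×4.3) = 0.9857
t₂ = t₁ × 10^0.9857 = 4.9 × 9.676 = 47.41 years

t₂ ≈ 47.4 years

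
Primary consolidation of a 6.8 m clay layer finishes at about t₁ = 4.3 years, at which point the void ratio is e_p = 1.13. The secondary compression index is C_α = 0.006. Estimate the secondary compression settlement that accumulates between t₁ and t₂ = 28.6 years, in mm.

Secondary compression: S_s = C_α·H/(1+e_p)·log₁₀(t₂/t₁)
S_s = 0.006×6.8/(1+1.13)×log₁₀(28.6/4.3)
    = 0.01915 × 0.8229 = 0.01576 m

S_s ≈ 15.8 mm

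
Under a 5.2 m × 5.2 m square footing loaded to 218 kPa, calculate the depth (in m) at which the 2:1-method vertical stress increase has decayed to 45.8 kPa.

2:1 spreading — at depth z the loaded area has grown by z in each plan dimension:
qB²/(B+z)² = Δσ_z ⇒ z = B(√(q/Δσ_z) − 1) = 5.2×(√(218/45.8) − 1) = 6.145 m

z ≈ 6.14 m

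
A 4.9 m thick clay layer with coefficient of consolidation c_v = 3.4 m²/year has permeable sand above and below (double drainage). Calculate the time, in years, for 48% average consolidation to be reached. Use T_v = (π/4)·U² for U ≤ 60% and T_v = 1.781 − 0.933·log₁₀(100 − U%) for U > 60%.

Drainage path length: H_d = H/2 = 2.45 m (double drainage).
U ≤ 60%: T_v = (π/4)·U² = (π/4)×0.48² = 0.18096.
t = T_v·H_d²/c_v = 0.18096×2.45²/3.4 = 0.3195 years.

t ≈ 0.319 years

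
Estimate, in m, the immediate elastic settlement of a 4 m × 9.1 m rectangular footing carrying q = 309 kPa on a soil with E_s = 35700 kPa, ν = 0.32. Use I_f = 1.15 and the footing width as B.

S_e ≈ 0.0357 m

Immediate (elastic) settlement: S_e = q·B·(1−ν²)/E_s · I_f.
S_e = 309 × 4 × (1 − 0.32²) / 35700 × 1.15
    = 309 × 4 × 0.8976 / 35700 × 1.15
    = 0.03574 m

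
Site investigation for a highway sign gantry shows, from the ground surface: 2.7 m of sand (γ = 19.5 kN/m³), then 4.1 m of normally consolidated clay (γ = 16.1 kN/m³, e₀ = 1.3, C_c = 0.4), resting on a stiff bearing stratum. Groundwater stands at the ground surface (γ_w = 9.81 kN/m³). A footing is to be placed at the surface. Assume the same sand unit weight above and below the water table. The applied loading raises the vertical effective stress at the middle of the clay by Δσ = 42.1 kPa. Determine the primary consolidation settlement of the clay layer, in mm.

Mid-depth of clay below the ground surface: z = 2.7 + 4.1/2 = 4.75 m.
Total vertical stress at mid-clay: σ_v = 19.5×2.7 + 16.1×2.05 = 85.655 kPa.
Pore pressure: u = 9.81×(4.75 − 0) = 46.598 kPa.
Initial effective stress: σ'_0 = σ_v − u = 85.655 − 46.598 = 39.057 kPa.
Final effective stress: σ'_f = σ'_0 + Δσ = 39.057 + 42.1 = 81.157 kPa.
Normally consolidated clay, so the full stress increment lies on the virgin compression line:
S_c = C_c·H/(1+e₀)·log₁₀(σ'_f/σ'_0) = 0.4×4.1/(1+1.3)×log₁₀(81.157/39.057)
    = 0.71304 × 0.31763 = 0.2265 m

S_c ≈ 226 mm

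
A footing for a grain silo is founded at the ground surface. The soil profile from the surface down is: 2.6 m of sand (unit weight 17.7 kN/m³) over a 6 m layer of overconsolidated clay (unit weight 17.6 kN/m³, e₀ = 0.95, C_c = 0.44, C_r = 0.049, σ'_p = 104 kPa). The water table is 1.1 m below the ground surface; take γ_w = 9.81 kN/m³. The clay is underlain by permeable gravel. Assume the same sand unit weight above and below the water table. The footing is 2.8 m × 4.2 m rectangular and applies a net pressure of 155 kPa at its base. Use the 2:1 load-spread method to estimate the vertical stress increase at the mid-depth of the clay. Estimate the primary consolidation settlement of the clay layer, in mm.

S_c ≈ 22.3 mm

Mid-depth of clay below the ground surface: z = 2.6 + 6/2 = 5.6 m.
Total vertical stress at mid-clay: σ_v = 17.7×2.6 + 17.6×3 = 98.82 kPa.
Pore pressure: u = 9.81×(5.6 − 1.1) = 44.145 kPa.
Initial effective stress: σ'_0 = σ_v − u = 98.82 − 44.145 = 54.675 kPa.
Stress increase at mid-clay by the 2:1 spreading method:
Δσ = qBL/((B+z)(L+z)) = 155×2.8×4.2/((2.8+5.6)(4.2+5.6)) = 22.143 kPa
Final effective stress: σ'_f = 54.675 + 22.143 = 76.818 kPa.
σ'_f = 76.818 ≤ σ'_p = 104 kPa, so the clay remains overconsolidated and only the recompression index applies:
S_c = C_r·H/(1+e₀)·log₁₀(σ'_f/σ'_0) = 0.049×6/1.95×log₁₀(76.818/54.675)
    = 0.15077 × 0.14767 = 0.02226 m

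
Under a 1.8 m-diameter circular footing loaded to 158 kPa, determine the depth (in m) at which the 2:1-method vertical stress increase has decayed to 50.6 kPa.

2:1 spreading — at depth z the loaded area has grown by z in each plan dimension:
qD²/(D+z)² = Δσ_z ⇒ z = D(√(q/Δσ_z) − 1) = 1.8×(√(158/50.6) − 1) = 1.381 m

z ≈ 1.38 m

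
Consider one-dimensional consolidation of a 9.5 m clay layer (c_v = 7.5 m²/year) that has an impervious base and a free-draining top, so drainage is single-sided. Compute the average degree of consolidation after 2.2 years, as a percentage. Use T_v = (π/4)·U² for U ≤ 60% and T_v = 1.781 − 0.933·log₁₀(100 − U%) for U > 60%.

U ≈ 48.2 %

Drainage path length: H_d = H = 9.5 m (single drainage).
T_v = c_v·t/H_d² = 7.5×2.2/9.5² = 0.18283.
T_v = 0.18283 corresponds to the U ≤ 60% branch:
U = √(4T_v/π) = 0.4825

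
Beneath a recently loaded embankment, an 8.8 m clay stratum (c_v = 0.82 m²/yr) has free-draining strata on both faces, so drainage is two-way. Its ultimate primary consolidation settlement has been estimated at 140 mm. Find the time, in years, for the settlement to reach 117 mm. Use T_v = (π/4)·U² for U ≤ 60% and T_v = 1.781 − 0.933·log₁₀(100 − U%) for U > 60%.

Drainage path length: H_d = H/2 = 4.4 m (double drainage).
U = S(t)/S_ult = 117/140 = 0.8357.
U > 60%: T_v = 1.781 − 0.933·log₁₀(100 − 83.571) = 0.64685.
t = T_v·H_d²/c_v = 0.64685×4.4²/0.82 = 15.27 years.

t ≈ 15.3 years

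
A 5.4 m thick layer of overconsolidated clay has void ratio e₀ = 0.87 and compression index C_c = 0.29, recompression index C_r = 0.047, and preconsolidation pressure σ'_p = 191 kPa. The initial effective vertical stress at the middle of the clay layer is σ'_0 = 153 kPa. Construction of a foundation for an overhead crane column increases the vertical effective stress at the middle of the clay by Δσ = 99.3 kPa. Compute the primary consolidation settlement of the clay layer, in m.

S_c ≈ 0.114 m

Final effective stress: σ'_f = 153 + 99.3 = 252.3 kPa.
σ'_f = 252.3 > σ'_p = 191 kPa, so the stress path crosses the preconsolidation pressure — recompression up to σ'_p, then virgin compression beyond:
S_c = H/(1+e₀)·[C_r·log₁₀(σ'_p/σ'_0) + C_c·log₁₀(σ'_f/σ'_p)]
    = 5.4/1.87 × [0.047×log₁₀(191/153) + 0.29×log₁₀(252.3/191)]
    = 2.8877 × [0.0045281 + 0.035056] = 0.1143 m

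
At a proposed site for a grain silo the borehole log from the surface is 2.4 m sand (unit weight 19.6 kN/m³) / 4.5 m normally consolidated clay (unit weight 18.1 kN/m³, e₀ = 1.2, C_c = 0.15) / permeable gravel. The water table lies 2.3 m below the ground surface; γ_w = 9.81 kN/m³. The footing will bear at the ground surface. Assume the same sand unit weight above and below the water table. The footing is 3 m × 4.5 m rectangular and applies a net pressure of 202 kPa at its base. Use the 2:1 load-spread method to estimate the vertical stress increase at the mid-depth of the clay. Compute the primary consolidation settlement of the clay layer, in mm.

S_c ≈ 62.8 mm

Mid-depth of clay below the ground surface: z = 2.4 + 4.5/2 = 4.65 m.
Total vertical stress at mid-clay: σ_v = 19.6×2.4 + 18.1×2.25 = 87.765 kPa.
Pore pressure: u = 9.81×(4.65 − 2.3) = 23.054 kPa.
Initial effective stress: σ'_0 = σ_v − u = 87.765 − 23.054 = 64.711 kPa.
Stress increase at mid-clay by the 2:1 spreading method:
Δσ = qBL/((B+z)(L+z)) = 202×3×4.5/((3+4.65)(4.5+4.65)) = 38.959 kPa
Final effective stress: σ'_f = σ'_0 + Δσ = 64.711 + 38.959 = 103.67 kPa.
Normally consolidated clay, so the full stress increment lies on the virgin compression line:
S_c = C_c·H/(1+e₀)·log₁₀(σ'_f/σ'_0) = 0.15×4.5/(1+1.2)×log₁₀(103.67/64.711)
    = 0.30682 × 0.20467 = 0.0628 m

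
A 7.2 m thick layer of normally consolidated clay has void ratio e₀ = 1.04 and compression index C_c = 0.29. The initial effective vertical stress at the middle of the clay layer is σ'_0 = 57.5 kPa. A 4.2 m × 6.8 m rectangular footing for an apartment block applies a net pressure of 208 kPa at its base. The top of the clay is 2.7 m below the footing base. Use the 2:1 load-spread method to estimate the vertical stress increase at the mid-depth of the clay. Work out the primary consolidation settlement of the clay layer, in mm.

Mid-depth of clay below the footing base: z = 2.7 + 7.2/2 = 6.3 m.
Stress increase at mid-clay by the 2:1 spreading method:
Δσ = qBL/((B+z)(L+z)) = 208×4.2×6.8/((4.2+6.3)(6.8+6.3)) = 43.188 kPa
Final effective stress: σ'_f = σ'_0 + Δσ = 57.5 + 43.188 = 100.69 kPa.
Normally consolidated clay, so the full stress increment lies on the virgin compression line:
S_c = C_c·H/(1+e₀)·log₁₀(σ'_f/σ'_0) = 0.29×7.2/(1+1.04)×log₁₀(100.69/57.5)
    = 1.0235 × 0.24332 = 0.249 m

S_c ≈ 249 mm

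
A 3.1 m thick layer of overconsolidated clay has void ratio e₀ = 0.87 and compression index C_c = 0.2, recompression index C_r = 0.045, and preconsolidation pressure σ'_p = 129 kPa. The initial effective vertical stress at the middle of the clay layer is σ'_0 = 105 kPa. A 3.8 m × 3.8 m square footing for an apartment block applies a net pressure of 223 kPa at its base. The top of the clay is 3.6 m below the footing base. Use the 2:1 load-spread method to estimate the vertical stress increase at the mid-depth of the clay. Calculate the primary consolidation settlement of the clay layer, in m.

Mid-depth of clay below the footing base: z = 3.6 + 3.1/2 = 5.15 m.
Stress increase at mid-clay by the 2:1 spreading method:
Δσ = qBL/((B+z)(L+z)) = 223×3.8×3.8/((3.8+5.15)(3.8+5.15)) = 40.2 kPa
Final effective stress: σ'_f = 105 + 40.2 = 145.2 kPa.
σ'_f = 145.2 > σ'_p = 129 kPa, so the stress path crosses the preconsolidation pressure — recompression up to σ'_p, then virgin compression beyond:
S_c = H/(1+e₀)·[C_r·log₁₀(σ'_p/σ'_0) + C_c·log₁₀(σ'_f/σ'_p)]
    = 3.1/1.87 × [0.045×log₁₀(129/105) + 0.2×log₁₀(145.2/129)]
    = 1.6578 × [0.004023 + 0.010275] = 0.0237 m

S_c ≈ 0.0237 m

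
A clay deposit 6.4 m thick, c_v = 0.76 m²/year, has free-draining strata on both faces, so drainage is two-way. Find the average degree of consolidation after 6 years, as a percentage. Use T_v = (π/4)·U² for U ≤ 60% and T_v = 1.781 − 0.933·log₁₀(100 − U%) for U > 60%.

U ≈ 73 %

Drainage path length: H_d = H/2 = 3.2 m (double drainage).
T_v = c_v·t/H_d² = 0.76×6/3.2² = 0.44531.
T_v = 0.44531 corresponds to the U > 60% branch:
U = 1 − 10^((1.781 − T_v)/0.933)/100 = 0.7298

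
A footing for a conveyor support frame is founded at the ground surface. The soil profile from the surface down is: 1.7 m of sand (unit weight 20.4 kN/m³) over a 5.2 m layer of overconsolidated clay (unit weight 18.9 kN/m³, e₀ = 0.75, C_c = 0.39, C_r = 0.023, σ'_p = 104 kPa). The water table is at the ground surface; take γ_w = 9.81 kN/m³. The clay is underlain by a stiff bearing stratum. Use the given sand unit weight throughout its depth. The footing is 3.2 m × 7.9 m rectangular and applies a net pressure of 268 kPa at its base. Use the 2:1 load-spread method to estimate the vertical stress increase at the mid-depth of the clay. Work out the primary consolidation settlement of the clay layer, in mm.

S_c ≈ 80.7 mm

Mid-depth of clay below the ground surface: z = 1.7 + 5.2/2 = 4.3 m.
Total vertical stress at mid-clay: σ_v = 20.4×1.7 + 18.9×2.6 = 83.82 kPa.
Pore pressure: u = 9.81×(4.3 − 0) = 42.183 kPa.
Initial effective stress: σ'_0 = σ_v − u = 83.82 − 42.183 = 41.637 kPa.
Stress increase at mid-clay by the 2:1 spreading method:
Δσ = qBL/((B+z)(L+z)) = 268×3.2×7.9/((3.2+4.3)(7.9+4.3)) = 74.044 kPa
Final effective stress: σ'_f = 41.637 + 74.044 = 115.68 kPa.
σ'_f = 115.68 > σ'_p = 104 kPa, so the stress path crosses the preconsolidation pressure — recompression up to σ'_p, then virgin compression beyond:
S_c = H/(1+e₀)·[C_r·log₁₀(σ'_p/σ'_0) + C_c·log₁₀(σ'_f/σ'_p)]
    = 5.2/1.75 × [0.023×log₁₀(104/41.637) + 0.39×log₁₀(115.68/104)]
    = 2.9714 × [0.0091437 + 0.018028] = 0.08074 m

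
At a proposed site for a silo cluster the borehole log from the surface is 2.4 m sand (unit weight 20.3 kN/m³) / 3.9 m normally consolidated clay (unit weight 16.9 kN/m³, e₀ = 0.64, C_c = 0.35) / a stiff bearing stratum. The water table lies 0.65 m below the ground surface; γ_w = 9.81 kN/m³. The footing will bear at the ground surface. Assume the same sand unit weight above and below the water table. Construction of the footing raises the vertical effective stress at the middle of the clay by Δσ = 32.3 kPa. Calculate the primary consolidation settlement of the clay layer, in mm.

S_c ≈ 194 mm

Mid-depth of clay below the ground surface: z = 2.4 + 3.9/2 = 4.35 m.
Total vertical stress at mid-clay: σ_v = 20.3×2.4 + 16.9×1.95 = 81.675 kPa.
Pore pressure: u = 9.81×(4.35 − 0.65) = 36.297 kPa.
Initial effective stress: σ'_0 = σ_v − u = 81.675 − 36.297 = 45.378 kPa.
Final effective stress: σ'_f = σ'_0 + Δσ = 45.378 + 32.3 = 77.678 kPa.
Normally consolidated clay, so the full stress increment lies on the virgin compression line:
S_c = C_c·H/(1+e₀)·log₁₀(σ'_f/σ'_0) = 0.35×3.9/(1+0.64)×log₁₀(77.678/45.378)
    = 0.83232 × 0.23345 = 0.1943 m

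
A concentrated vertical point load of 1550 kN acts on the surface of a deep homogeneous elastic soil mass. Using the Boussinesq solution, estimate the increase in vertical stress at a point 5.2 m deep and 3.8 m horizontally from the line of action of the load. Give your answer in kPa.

Δσ_z ≈ 9.39 kPa

Boussinesq vertical stress below a point load on an elastic half-space:
Δσ_z = 3P/(2πz²) · [1 + (r/z)²]^(−5/2)
r/z = 3.8/5.2 = 0.73077; [1+(r/z)²]^(−5/2) = 0.3431.
Δσ_z = 3×1550/(2π×5.2²) × 0.3431 = 27.369 × 0.3431 = 9.39 kPa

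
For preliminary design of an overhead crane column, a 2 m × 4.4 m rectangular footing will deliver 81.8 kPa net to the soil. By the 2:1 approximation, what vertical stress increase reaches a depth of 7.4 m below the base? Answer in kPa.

Δσ_z ≈ 6.49 kPa

By the 2:1 method the load spreads at 1 horizontal : 2 vertical, so at depth z the loaded area has grown by z in each plan dimension:
Δσ = qBL/((B+z)(L+z)) = 81.8×2×4.4/((2+7.4)(4.4+7.4)) = 6.4897 kPa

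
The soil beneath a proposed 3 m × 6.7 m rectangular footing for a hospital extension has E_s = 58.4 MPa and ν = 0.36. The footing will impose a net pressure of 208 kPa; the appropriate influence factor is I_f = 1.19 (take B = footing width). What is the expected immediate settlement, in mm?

Immediate (elastic) settlement: S_e = q·B·(1−ν²)/E_s · I_f.
E_s = 58.4 MPa = 58400 kPa.
S_e = 208 × 3 × (1 − 0.36²) / 58400 × 1.19
    = 208 × 3 × 0.8704 / 58400 × 1.19
    = 0.01107 m = 11.07 mm

S_e ≈ 11.1 mm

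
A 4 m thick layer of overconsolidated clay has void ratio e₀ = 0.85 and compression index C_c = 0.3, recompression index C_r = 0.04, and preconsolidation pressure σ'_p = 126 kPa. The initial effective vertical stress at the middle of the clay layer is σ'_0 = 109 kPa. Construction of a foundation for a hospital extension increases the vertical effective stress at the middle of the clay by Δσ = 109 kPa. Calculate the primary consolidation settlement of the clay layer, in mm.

Final effective stress: σ'_f = 109 + 109 = 218 kPa.
σ'_f = 218 > σ'_p = 126 kPa, so the stress path crosses the preconsolidation pressure — recompression up to σ'_p, then virgin compression beyond:
S_c = H/(1+e₀)·[C_r·log₁₀(σ'_p/σ'_0) + C_c·log₁₀(σ'_f/σ'_p)]
    = 4/1.85 × [0.04×log₁₀(126/109) + 0.3×log₁₀(218/126)]
    = 2.1622 × [0.0025178 + 0.071426] = 0.1599 m

S_c ≈ 160 mm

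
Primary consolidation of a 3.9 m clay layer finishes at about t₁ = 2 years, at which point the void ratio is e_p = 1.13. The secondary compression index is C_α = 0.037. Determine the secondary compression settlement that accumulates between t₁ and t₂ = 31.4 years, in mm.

S_s ≈ 81 mm

Secondary compression: S_s = C_α·H/(1+e_p)·log₁₀(t₂/t₁)
S_s = 0.037×3.9/(1+1.13)×log₁₀(31.4/2)
    = 0.06775 × 1.196 = 0.08102 m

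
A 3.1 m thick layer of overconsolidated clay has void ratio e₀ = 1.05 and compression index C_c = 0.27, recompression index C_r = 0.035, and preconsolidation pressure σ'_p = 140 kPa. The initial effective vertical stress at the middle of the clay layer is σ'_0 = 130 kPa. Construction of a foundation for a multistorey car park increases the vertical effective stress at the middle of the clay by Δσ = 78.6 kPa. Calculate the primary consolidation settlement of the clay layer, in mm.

S_c ≈ 72.4 mm

Final effective stress: σ'_f = 130 + 78.6 = 208.6 kPa.
σ'_f = 208.6 > σ'_p = 140 kPa, so the stress path crosses the preconsolidation pressure — recompression up to σ'_p, then virgin compression beyond:
S_c = H/(1+e₀)·[C_r·log₁₀(σ'_p/σ'_0) + C_c·log₁₀(σ'_f/σ'_p)]
    = 3.1/2.05 × [0.035×log₁₀(140/130) + 0.27×log₁₀(208.6/140)]
    = 1.5122 × [0.0011265 + 0.04676] = 0.07241 m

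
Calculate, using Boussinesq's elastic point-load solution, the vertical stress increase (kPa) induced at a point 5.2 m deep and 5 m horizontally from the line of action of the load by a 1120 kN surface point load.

Δσ_z ≈ 3.85 kPa

Boussinesq vertical stress below a point load on an elastic half-space:
Δσ_z = 3P/(2πz²) · [1 + (r/z)²]^(−5/2)
r/z = 5/5.2 = 0.96154; [1+(r/z)²]^(−5/2) = 0.19461.
Δσ_z = 3×1120/(2π×5.2²) × 0.19461 = 19.777 × 0.19461 = 3.849 kPa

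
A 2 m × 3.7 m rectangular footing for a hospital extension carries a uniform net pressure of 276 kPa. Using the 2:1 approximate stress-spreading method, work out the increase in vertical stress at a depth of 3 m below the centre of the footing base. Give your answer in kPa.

Δσ_z ≈ 61 kPa

By the 2:1 method the load spreads at 1 horizontal : 2 vertical, so at depth z the loaded area has grown by z in each plan dimension:
Δσ = qBL/((B+z)(L+z)) = 276×2×3.7/((2+3)(3.7+3)) = 60.967 kPa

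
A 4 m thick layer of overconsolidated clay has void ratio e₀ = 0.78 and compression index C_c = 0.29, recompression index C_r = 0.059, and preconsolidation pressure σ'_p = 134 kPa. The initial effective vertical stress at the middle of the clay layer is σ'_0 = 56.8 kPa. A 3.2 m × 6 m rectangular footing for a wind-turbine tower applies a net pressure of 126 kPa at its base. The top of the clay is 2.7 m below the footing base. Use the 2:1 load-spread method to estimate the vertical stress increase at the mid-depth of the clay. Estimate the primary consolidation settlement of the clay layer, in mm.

S_c ≈ 23.5 mm

Mid-depth of clay below the footing base: z = 2.7 + 4/2 = 4.7 m.
Stress increase at mid-clay by the 2:1 spreading method:
Δσ = qBL/((B+z)(L+z)) = 126×3.2×6/((3.2+4.7)(6+4.7)) = 28.619 kPa
Final effective stress: σ'_f = 56.8 + 28.619 = 85.419 kPa.
σ'_f = 85.419 ≤ σ'_p = 134 kPa, so the clay remains overconsolidated and only the recompression index applies:
S_c = C_r·H/(1+e₀)·log₁₀(σ'_f/σ'_0) = 0.059×4/1.78×log₁₀(85.419/56.8)
    = 0.13258 × 0.17721 = 0.0235 m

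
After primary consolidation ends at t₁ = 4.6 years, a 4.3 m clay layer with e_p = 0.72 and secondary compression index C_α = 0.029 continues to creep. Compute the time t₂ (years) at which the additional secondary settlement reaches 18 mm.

S_s = C_α·H/(1+e_p)·log₁₀(t₂/t₁) ⇒ log₁₀(t₂/t₁) = S_s·(1+e_p)/(C_α·H).
log₁₀(t₂/t₁) = 0.018 × (1+0.72) / (0.029×4.3) = 0.2483
t₂ = t₁ × 10^0.2483 = 4.6 × 1.771 = 8.148 years

t₂ ≈ 8.15 years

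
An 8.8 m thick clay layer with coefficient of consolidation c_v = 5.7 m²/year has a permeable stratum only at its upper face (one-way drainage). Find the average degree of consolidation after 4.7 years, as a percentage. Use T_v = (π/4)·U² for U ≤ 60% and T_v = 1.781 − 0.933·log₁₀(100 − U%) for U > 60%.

Drainage path length: H_d = H = 8.8 m (single drainage).
T_v = c_v·t/H_d² = 5.7×4.7/8.8² = 0.34595.
T_v = 0.34595 corresponds to the U > 60% branch:
U = 1 − 10^((1.781 − T_v)/0.933)/100 = 0.6548

U ≈ 65.5 %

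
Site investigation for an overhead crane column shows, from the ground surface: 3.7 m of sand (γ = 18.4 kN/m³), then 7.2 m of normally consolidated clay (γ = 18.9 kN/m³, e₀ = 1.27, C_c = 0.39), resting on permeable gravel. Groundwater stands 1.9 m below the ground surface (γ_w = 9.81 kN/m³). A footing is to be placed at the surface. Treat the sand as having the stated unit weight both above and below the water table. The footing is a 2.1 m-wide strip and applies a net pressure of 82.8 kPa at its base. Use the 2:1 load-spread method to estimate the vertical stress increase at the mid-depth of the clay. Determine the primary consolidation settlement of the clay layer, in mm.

S_c ≈ 108 mm

Mid-depth of clay below the ground surface: z = 3.7 + 7.2/2 = 7.3 m.
Total vertical stress at mid-clay: σ_v = 18.4×3.7 + 18.9×3.6 = 136.12 kPa.
Pore pressure: u = 9.81×(7.3 − 1.9) = 52.974 kPa.
Initial effective stress: σ'_0 = σ_v − u = 136.12 − 52.974 = 83.146 kPa.
Stress increase at mid-clay by the 2:1 spreading method:
Δσ = qB/(B+z) = 82.8×2.1/(2.1+7.3) = 18.498 kPa
Final effective stress: σ'_f = σ'_0 + Δσ = 83.146 + 18.498 = 101.64 kPa.
Normally consolidated clay, so the full stress increment lies on the virgin compression line:
S_c = C_c·H/(1+e₀)·log₁₀(σ'_f/σ'_0) = 0.39×7.2/(1+1.27)×log₁₀(101.64/83.146)
    = 1.237 × 0.087223 = 0.1079 m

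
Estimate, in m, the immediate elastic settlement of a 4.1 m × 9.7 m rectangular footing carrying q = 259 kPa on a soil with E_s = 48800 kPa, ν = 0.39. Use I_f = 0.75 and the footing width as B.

S_e ≈ 0.0138 m

Immediate (elastic) settlement: S_e = q·B·(1−ν²)/E_s · I_f.
S_e = 259 × 4.1 × (1 − 0.39²) / 48800 × 0.75
    = 259 × 4.1 × 0.8479 / 48800 × 0.75
    = 0.01384 m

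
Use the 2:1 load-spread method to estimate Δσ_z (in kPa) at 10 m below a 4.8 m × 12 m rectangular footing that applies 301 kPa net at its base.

By the 2:1 method the load spreads at 1 horizontal : 2 vertical, so at depth z the loaded area has grown by z in each plan dimension:
Δσ = qBL/((B+z)(L+z)) = 301×4.8×12/((4.8+10)(12+10)) = 53.248 kPa

Δσ_z ≈ 53.2 kPa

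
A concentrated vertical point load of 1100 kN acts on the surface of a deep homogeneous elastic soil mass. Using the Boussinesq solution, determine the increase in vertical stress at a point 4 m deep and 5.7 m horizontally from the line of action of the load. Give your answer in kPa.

Δσ_z ≈ 2.05 kPa

Boussinesq vertical stress below a point load on an elastic half-space:
Δσ_z = 3P/(2πz²) · [1 + (r/z)²]^(−5/2)
r/z = 5.7/4 = 1.425; [1+(r/z)²]^(−5/2) = 0.062542.
Δσ_z = 3×1100/(2π×4²) × 0.062542 = 32.826 × 0.062542 = 2.053 kPa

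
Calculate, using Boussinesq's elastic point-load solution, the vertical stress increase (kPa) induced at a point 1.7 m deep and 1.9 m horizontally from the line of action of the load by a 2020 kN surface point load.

Δσ_z ≈ 44 kPa

Boussinesq vertical stress below a point load on an elastic half-space:
Δσ_z = 3P/(2πz²) · [1 + (r/z)²]^(−5/2)
r/z = 1.9/1.7 = 1.1176; [1+(r/z)²]^(−5/2) = 0.13181.
Δσ_z = 3×2020/(2π×1.7²) × 0.13181 = 333.73 × 0.13181 = 43.99 kPa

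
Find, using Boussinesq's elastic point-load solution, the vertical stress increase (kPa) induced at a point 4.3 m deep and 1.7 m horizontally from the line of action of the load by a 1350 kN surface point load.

Boussinesq vertical stress below a point load on an elastic half-space:
Δσ_z = 3P/(2πz²) · [1 + (r/z)²]^(−5/2)
r/z = 1.7/4.3 = 0.39535; [1+(r/z)²]^(−5/2) = 0.69554.
Δσ_z = 3×1350/(2π×4.3²) × 0.69554 = 34.861 × 0.69554 = 24.25 kPa

Δσ_z ≈ 24.2 kPa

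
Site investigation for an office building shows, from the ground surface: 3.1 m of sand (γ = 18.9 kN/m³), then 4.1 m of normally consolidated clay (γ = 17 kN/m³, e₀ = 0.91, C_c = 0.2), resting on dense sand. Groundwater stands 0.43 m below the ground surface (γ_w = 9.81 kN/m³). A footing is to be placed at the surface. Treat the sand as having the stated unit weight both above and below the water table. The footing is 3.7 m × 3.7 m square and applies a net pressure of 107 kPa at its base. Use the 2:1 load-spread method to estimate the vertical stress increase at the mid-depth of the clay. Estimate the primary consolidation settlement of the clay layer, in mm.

Mid-depth of clay below the ground surface: z = 3.1 + 4.1/2 = 5.15 m.
Total vertical stress at mid-clay: σ_v = 18.9×3.1 + 17×2.05 = 93.44 kPa.
Pore pressure: u = 9.81×(5.15 − 0.43) = 46.303 kPa.
Initial effective stress: σ'_0 = σ_v − u = 93.44 − 46.303 = 47.137 kPa.
Stress increase at mid-clay by the 2:1 spreading method:
Δσ = qBL/((B+z)(L+z)) = 107×3.7×3.7/((3.7+5.15)(3.7+5.15)) = 18.703 kPa
Final effective stress: σ'_f = σ'_0 + Δσ = 47.137 + 18.703 = 65.84 kPa.
Normally consolidated clay, so the full stress increment lies on the virgin compression line:
S_c = C_c·H/(1+e₀)·log₁₀(σ'_f/σ'_0) = 0.2×4.1/(1+0.91)×log₁₀(65.84/47.137)
    = 0.42932 × 0.14513 = 0.06231 m

S_c ≈ 62.3 mm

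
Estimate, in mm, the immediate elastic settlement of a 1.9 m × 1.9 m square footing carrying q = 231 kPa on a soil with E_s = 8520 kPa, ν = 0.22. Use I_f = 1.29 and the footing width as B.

S_e ≈ 63.2 mm

Immediate (elastic) settlement: S_e = q·B·(1−ν²)/E_s · I_f.
S_e = 231 × 1.9 × (1 − 0.22²) / 8520 × 1.29
    = 231 × 1.9 × 0.9516 / 8520 × 1.29
    = 0.06324 m = 63.24 mm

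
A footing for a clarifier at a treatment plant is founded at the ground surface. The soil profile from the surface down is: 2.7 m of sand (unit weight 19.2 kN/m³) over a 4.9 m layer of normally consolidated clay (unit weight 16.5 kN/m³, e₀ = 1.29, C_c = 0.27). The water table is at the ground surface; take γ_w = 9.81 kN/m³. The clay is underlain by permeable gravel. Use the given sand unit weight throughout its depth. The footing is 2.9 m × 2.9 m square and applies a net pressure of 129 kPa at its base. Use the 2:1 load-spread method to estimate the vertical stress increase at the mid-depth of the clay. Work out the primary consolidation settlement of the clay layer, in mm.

S_c ≈ 84.6 mm

Mid-depth of clay below the ground surface: z = 2.7 + 4.9/2 = 5.15 m.
Total vertical stress at mid-clay: σ_v = 19.2×2.7 + 16.5×2.45 = 92.265 kPa.
Pore pressure: u = 9.81×(5.15 − 0) = 50.522 kPa.
Initial effective stress: σ'_0 = σ_v − u = 92.265 − 50.522 = 41.743 kPa.
Stress increase at mid-clay by the 2:1 spreading method:
Δσ = qBL/((B+z)(L+z)) = 129×2.9×2.9/((2.9+5.15)(2.9+5.15)) = 16.741 kPa
Final effective stress: σ'_f = σ'_0 + Δσ = 41.743 + 16.741 = 58.484 kPa.
Normally consolidated clay, so the full stress increment lies on the virgin compression line:
S_c = C_c·H/(1+e₀)·log₁₀(σ'_f/σ'_0) = 0.27×4.9/(1+1.29)×log₁₀(58.484/41.743)
    = 0.57773 × 0.14645 = 0.08461 m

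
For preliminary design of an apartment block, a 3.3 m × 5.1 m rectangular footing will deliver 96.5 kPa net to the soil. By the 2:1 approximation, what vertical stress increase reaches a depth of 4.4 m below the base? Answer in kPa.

Δσ_z ≈ 22.2 kPa

By the 2:1 method the load spreads at 1 horizontal : 2 vertical, so at depth z the loaded area has grown by z in each plan dimension:
Δσ = qBL/((B+z)(L+z)) = 96.5×3.3×5.1/((3.3+4.4)(5.1+4.4)) = 22.202 kPa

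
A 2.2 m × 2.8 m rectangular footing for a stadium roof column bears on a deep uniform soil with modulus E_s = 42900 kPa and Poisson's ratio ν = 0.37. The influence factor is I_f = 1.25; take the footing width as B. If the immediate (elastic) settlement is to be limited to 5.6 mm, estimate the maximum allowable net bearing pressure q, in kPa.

S_e = q·B·(1−ν²)/E_s · I_f  ⇒  q = S_e·E_s / (B·(1−ν²)·I_f).
q = 0.0056 × 42900 / (2.2 × 0.8631 × 1.25) = 101.2 kPa

q ≈ 101 kPa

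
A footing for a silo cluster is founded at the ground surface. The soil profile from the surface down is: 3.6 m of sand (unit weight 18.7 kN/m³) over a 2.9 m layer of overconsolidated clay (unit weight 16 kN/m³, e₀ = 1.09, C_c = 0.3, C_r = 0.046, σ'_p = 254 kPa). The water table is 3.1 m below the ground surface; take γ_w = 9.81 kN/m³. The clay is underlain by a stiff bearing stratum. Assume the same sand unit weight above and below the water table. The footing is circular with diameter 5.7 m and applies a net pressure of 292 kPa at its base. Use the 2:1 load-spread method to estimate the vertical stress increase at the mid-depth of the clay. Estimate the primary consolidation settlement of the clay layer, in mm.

Mid-depth of clay below the ground surface: z = 3.6 + 2.9/2 = 5.05 m.
Total vertical stress at mid-clay: σ_v = 18.7×3.6 + 16×1.45 = 90.52 kPa.
Pore pressure: u = 9.81×(5.05 − 3.1) = 19.13 kPa.
Initial effective stress: σ'_0 = σ_v − u = 90.52 − 19.13 = 71.39 kPa.
Stress increase at mid-clay by the 2:1 spreading method:
Δσ ≈ qD²/(D+z)² = 292×5.7²/(5.7+5.05)² = 82.095 kPa
Final effective stress: σ'_f = 71.39 + 82.095 = 153.49 kPa.
σ'_f = 153.49 ≤ σ'_p = 254 kPa, so the clay remains overconsolidated and only the recompression index applies:
S_c = C_r·H/(1+e₀)·log₁₀(σ'_f/σ'_0) = 0.046×2.9/2.09×log₁₀(153.49/71.39)
    = 0.06383 × 0.33244 = 0.02122 m

S_c ≈ 21.2 mm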